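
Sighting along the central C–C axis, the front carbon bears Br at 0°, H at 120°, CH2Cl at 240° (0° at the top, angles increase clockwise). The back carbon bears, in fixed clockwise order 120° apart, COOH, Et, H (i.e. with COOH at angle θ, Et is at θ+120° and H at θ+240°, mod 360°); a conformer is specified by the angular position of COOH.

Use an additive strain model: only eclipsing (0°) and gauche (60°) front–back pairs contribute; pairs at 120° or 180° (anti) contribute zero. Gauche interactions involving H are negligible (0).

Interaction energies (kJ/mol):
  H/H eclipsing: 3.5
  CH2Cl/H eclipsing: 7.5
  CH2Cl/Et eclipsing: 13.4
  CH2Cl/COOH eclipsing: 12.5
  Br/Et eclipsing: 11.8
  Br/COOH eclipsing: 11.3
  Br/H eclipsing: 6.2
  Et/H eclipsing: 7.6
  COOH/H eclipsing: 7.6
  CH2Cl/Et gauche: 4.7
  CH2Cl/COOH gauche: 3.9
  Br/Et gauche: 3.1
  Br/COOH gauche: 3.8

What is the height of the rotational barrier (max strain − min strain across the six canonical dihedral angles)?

19.3 kJ/mol

COOH at 0° (eclipsed): Br–COOH eclipsed, H–Et eclipsed, CH2Cl–H eclipsed; 11.3 + 7.6 + 7.5 = 26.4 kJ/mol.
COOH at 60° (staggered): Br–COOH gauche, CH2Cl–Et gauche; 3.8 + 4.7 = 8.5 kJ/mol.
COOH at 120° (eclipsed): Br–H eclipsed, H–COOH eclipsed, CH2Cl–Et eclipsed; 6.2 + 7.6 + 13.4 = 27.2 kJ/mol.
COOH at 180° (staggered): Br–Et gauche, CH2Cl–COOH gauche, CH2Cl–Et gauche; 3.1 + 3.9 + 4.7 = 11.7 kJ/mol.
COOH at 240° (eclipsed): Br–Et eclipsed, H–H eclipsed, CH2Cl–COOH eclipsed; 11.8 + 3.5 + 12.5 = 27.8 kJ/mol.
COOH at 300° (staggered): Br–COOH gauche, Br–Et gauche, CH2Cl–COOH gauche; 3.8 + 3.1 + 3.9 = 10.8 kJ/mol.
Max at 240° (27.8 kJ/mol), min at 60° (8.5 kJ/mol); barrier = 19.3 kJ/mol.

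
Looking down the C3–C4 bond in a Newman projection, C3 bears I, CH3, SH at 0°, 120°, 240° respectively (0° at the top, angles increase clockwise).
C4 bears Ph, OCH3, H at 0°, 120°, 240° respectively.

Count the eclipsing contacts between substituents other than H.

Non-H eclipsing pairs: I(0°)/Ph(0°); CH3(120°)/OCH3(120°) — 2 interactions.

2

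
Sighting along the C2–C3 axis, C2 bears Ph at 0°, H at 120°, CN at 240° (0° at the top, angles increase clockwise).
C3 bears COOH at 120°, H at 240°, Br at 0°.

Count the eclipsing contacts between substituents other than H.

Non-H eclipsing pairs: Ph(0°)/Br(0°) — 1 interaction.

1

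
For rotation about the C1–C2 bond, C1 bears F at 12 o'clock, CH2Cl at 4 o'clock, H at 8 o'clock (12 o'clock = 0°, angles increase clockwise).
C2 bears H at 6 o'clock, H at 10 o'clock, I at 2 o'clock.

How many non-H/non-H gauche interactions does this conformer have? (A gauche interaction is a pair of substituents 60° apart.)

2

Non-H gauche pairs: F(0°)/I(60°); CH2Cl(120°)/I(60°) — 2 interactions.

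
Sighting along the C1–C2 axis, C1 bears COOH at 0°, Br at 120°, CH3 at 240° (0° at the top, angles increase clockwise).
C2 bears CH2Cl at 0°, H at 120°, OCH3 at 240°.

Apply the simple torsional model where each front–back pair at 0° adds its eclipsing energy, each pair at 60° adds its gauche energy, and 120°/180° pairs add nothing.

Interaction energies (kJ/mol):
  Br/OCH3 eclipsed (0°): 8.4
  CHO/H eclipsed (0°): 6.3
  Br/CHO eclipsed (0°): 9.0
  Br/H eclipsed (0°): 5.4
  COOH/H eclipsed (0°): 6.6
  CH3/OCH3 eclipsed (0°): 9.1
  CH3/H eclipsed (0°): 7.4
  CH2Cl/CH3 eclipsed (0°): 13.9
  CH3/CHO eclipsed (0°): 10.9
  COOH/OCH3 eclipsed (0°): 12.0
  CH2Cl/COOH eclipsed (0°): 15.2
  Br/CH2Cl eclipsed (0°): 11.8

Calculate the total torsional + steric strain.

29.7 kJ/mol

This conformer (eclipsed): COOH–CH2Cl eclipsed, Br–H eclipsed, CH3–OCH3 eclipsed; 15.2 + 5.4 + 9.1 = 29.7 kJ/mol.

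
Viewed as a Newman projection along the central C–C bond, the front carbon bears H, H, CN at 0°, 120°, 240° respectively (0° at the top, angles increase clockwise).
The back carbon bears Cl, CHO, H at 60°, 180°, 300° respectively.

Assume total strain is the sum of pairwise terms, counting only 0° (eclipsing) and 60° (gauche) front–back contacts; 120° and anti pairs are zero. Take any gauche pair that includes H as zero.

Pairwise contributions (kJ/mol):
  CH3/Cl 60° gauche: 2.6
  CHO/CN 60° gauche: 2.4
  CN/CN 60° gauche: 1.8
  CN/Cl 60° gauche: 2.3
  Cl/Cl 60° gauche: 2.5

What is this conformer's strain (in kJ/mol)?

This conformer (staggered): CN–CHO gauche; 2.4 = 2.4 kJ/mol.

2.4 kJ/mol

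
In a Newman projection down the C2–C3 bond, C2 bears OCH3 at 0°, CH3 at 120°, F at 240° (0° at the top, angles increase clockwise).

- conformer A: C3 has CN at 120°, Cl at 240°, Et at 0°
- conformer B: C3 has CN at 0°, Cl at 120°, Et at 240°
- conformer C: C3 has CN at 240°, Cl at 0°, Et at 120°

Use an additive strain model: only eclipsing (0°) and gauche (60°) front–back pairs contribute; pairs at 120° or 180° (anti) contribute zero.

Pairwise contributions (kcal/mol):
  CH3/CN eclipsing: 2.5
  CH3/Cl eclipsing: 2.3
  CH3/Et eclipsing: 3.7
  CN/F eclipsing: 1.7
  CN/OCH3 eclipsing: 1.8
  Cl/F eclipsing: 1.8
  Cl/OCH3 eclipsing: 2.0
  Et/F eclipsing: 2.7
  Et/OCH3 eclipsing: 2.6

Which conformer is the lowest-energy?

A (eclipsed): OCH3–Et eclipsed, CH3–CN eclipsed, F–Cl eclipsed; 2.6 + 2.5 + 1.8 = 6.9 kcal/mol.
B (eclipsed): OCH3–CN eclipsed, CH3–Cl eclipsed, F–Et eclipsed; 1.8 + 2.3 + 2.7 = 6.8 kcal/mol.
C (eclipsed): OCH3–Cl eclipsed, CH3–Et eclipsed, F–CN eclipsed; 2.0 + 3.7 + 1.7 = 7.4 kcal/mol.
B has the lowest total (6.8 kcal/mol).

B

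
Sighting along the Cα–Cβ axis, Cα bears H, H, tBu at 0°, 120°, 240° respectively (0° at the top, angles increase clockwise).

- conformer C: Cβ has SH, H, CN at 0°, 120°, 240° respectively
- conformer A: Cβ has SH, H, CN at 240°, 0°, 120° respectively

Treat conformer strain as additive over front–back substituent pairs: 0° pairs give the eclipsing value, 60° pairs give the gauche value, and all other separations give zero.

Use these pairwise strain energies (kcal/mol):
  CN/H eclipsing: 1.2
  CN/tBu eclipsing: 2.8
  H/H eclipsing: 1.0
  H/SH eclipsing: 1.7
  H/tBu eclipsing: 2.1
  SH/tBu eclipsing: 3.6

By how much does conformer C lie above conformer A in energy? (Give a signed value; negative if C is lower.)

-0.3 kcal/mol

C (eclipsed): H(0°)/SH(0°) eclipsed 1.7; H(120°)/H(120°) eclipsed 1.0; tBu(240°)/CN(240°) eclipsed 2.8 → 5.5 kcal/mol.
A (eclipsed): H(0°)/H(0°) eclipsed 1.0; H(120°)/CN(120°) eclipsed 1.2; tBu(240°)/SH(240°) eclipsed 3.6 → 5.8 kcal/mol.
E(C) − E(A) = 5.5 − 5.8 = -0.3 kcal/mol.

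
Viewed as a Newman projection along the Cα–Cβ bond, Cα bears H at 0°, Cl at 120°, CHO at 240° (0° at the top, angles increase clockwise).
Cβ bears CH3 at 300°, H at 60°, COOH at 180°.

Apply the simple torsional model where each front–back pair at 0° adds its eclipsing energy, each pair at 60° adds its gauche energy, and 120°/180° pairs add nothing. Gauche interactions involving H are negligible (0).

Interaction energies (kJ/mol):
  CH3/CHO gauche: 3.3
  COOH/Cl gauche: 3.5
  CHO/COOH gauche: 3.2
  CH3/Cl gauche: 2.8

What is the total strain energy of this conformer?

This conformer (staggered): Cl–COOH gauche, CHO–CH3 gauche, CHO–COOH gauche; 3.5 + 3.3 + 3.2 = 10.0 kJ/mol.

10.0 kJ/mol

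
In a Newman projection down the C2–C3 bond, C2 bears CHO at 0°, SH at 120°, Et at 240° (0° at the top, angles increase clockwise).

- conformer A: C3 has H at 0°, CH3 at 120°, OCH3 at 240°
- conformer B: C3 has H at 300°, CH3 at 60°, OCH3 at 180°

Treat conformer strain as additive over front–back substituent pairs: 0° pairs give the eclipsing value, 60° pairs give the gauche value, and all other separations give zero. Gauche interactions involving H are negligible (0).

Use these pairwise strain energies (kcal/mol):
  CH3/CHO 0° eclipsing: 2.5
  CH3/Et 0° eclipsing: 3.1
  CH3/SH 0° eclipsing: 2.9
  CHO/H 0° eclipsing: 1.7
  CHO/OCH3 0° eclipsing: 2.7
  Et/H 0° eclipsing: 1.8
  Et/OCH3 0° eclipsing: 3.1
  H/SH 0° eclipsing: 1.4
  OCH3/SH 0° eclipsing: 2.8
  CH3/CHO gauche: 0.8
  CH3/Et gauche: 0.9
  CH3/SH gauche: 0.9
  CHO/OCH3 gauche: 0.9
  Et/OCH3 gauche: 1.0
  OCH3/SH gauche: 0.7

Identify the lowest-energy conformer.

A is eclipsed. CHO at 0° is eclipsed with H at 0° (1.7); SH at 120° is eclipsed with CH3 at 120° (2.9); Et at 240° is eclipsed with OCH3 at 240° (3.1). Total 7.7 kcal/mol.
B is staggered. CHO at 0° is gauche with CH3 at 60° (0.8); SH at 120° is gauche with CH3 at 60° (0.9); SH at 120° is gauche with OCH3 at 180° (0.7); Et at 240° is gauche with OCH3 at 180° (1.0). Total 3.4 kcal/mol.
B has the lowest total (3.4 kcal/mol).

B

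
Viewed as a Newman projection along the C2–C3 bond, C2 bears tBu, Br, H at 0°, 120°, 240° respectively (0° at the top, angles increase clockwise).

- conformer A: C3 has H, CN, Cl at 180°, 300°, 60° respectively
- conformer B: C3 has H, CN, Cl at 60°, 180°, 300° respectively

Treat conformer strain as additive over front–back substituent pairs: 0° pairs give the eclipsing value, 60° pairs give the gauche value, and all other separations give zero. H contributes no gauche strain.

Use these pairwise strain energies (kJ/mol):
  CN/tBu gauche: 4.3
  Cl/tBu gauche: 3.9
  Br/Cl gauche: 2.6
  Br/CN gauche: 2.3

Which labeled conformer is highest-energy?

A

A is staggered. tBu at 0° is gauche with CN at 300° (4.3); tBu at 0° is gauche with Cl at 60° (3.9); Br at 120° is gauche with Cl at 60° (2.6). Total 10.8 kJ/mol.
B is staggered. tBu at 0° is gauche with Cl at 300° (3.9); Br at 120° is gauche with CN at 180° (2.3). Total 6.2 kJ/mol.
A has the highest total (10.8 kJ/mol).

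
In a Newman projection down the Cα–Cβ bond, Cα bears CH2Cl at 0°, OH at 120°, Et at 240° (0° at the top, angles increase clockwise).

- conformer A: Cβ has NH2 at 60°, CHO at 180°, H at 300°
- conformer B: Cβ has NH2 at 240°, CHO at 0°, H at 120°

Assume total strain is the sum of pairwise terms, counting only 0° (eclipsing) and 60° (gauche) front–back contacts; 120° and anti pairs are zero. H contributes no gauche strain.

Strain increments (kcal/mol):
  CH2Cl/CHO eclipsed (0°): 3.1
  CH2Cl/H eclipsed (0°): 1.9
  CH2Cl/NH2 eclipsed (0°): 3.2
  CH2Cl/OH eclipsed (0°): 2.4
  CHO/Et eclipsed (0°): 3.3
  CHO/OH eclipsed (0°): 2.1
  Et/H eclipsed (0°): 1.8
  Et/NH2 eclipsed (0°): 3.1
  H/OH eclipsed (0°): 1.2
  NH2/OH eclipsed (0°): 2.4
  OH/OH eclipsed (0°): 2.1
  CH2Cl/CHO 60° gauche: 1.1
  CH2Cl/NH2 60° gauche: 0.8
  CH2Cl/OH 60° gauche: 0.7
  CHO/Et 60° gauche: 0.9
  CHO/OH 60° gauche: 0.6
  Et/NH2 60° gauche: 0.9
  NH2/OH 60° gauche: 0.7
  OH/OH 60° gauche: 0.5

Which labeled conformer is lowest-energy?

A (staggered): CH2Cl(0°)/NH2(60°) gauche 0.8; OH(120°)/NH2(60°) gauche 0.7; OH(120°)/CHO(180°) gauche 0.6; Et(240°)/CHO(180°) gauche 0.9 → 3.0 kcal/mol.
B (eclipsed): CH2Cl(0°)/CHO(0°) eclipsed 3.1; OH(120°)/H(120°) eclipsed 1.2; Et(240°)/NH2(240°) eclipsed 3.1 → 7.4 kcal/mol.
A has the lowest total (3.0 kcal/mol).

A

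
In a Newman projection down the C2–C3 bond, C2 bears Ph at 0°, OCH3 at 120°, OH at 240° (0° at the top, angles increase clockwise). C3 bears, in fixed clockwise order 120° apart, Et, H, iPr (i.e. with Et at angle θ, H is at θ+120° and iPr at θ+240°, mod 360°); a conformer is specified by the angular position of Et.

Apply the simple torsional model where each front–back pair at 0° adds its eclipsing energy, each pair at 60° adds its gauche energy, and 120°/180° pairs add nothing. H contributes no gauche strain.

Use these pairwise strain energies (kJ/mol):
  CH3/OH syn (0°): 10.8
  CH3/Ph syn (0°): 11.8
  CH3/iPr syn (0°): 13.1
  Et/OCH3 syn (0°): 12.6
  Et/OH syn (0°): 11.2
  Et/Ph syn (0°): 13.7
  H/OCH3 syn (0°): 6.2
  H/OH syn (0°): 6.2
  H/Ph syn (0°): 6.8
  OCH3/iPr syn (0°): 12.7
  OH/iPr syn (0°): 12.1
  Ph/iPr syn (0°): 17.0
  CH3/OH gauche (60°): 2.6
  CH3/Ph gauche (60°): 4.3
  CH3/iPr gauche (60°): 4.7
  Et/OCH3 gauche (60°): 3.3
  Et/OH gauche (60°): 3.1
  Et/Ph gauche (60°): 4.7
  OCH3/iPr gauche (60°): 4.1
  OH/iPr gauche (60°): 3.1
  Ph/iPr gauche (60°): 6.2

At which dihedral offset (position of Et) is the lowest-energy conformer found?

300°

Et at 0° (eclipsed): Ph–Et eclipsed, OCH3–H eclipsed, OH–iPr eclipsed; 13.7 + 6.2 + 12.1 = 32.0 kJ/mol.
Et at 60° (staggered): Ph–Et gauche, Ph–iPr gauche, OCH3–Et gauche, OH–iPr gauche; 4.7 + 6.2 + 3.3 + 3.1 = 17.3 kJ/mol.
Et at 120° (eclipsed): Ph–iPr eclipsed, OCH3–Et eclipsed, OH–H eclipsed; 17.0 + 12.6 + 6.2 = 35.8 kJ/mol.
Et at 180° (staggered): Ph–iPr gauche, OCH3–Et gauche, OCH3–iPr gauche, OH–Et gauche; 6.2 + 3.3 + 4.1 + 3.1 = 16.7 kJ/mol.
Et at 240° (eclipsed): Ph–H eclipsed, OCH3–iPr eclipsed, OH–Et eclipsed; 6.8 + 12.7 + 11.2 = 30.7 kJ/mol.
Et at 300° (staggered): Ph–Et gauche, OCH3–iPr gauche, OH–Et gauche, OH–iPr gauche; 4.7 + 4.1 + 3.1 + 3.1 = 15.0 kJ/mol.
The minimum (15.0 kJ/mol) occurs with Et at 300°.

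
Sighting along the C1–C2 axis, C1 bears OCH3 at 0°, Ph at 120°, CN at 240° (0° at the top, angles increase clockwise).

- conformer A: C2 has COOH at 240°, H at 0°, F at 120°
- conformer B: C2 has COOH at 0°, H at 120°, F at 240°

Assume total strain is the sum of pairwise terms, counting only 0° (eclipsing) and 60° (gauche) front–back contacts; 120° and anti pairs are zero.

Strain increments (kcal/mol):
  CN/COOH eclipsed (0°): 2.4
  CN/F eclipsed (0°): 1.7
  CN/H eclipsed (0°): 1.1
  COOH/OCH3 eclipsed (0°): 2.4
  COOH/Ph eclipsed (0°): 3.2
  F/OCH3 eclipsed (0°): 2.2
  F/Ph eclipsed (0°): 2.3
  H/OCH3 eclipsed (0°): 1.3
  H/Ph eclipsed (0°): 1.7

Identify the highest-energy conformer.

A

A is eclipsed. OCH3 at 0° is eclipsed with H at 0° (1.3); Ph at 120° is eclipsed with F at 120° (2.3); CN at 240° is eclipsed with COOH at 240° (2.4). Total 6.0 kcal/mol.
B is eclipsed. OCH3 at 0° is eclipsed with COOH at 0° (2.4); Ph at 120° is eclipsed with H at 120° (1.7); CN at 240° is eclipsed with F at 240° (1.7). Total 5.8 kcal/mol.
A has the highest total (6.0 kcal/mol).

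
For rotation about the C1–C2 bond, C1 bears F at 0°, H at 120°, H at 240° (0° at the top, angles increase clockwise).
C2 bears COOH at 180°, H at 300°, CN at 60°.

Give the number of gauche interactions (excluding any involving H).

Non-H gauche pairs: F(0°)/CN(60°) — 1 interaction.

1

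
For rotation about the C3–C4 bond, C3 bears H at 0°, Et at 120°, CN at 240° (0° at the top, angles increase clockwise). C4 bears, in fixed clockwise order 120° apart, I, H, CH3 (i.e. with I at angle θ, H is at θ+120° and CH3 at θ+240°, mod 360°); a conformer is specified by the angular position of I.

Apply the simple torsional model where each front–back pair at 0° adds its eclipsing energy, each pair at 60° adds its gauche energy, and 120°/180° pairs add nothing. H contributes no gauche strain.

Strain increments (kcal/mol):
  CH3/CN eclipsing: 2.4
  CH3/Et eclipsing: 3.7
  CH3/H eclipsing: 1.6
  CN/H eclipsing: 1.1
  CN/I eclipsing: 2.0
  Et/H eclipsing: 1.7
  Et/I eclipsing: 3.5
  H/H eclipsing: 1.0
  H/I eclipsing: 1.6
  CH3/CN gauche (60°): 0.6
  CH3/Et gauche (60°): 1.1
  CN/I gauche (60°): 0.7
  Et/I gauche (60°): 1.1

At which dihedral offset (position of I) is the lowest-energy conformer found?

I at 0° (eclipsed): H(0°)/I(0°) eclipsed 1.6; Et(120°)/H(120°) eclipsed 1.7; CN(240°)/CH3(240°) eclipsed 2.4 → 5.7 kcal/mol.
I at 60° (staggered): Et(120°)/I(60°) gauche 1.1; CN(240°)/CH3(300°) gauche 0.6 → 1.7 kcal/mol.
I at 120° (eclipsed): H(0°)/CH3(0°) eclipsed 1.6; Et(120°)/I(120°) eclipsed 3.5; CN(240°)/H(240°) eclipsed 1.1 → 6.2 kcal/mol.
I at 180° (staggered): Et(120°)/I(180°) gauche 1.1; Et(120°)/CH3(60°) gauche 1.1; CN(240°)/I(180°) gauche 0.7 → 2.9 kcal/mol.
I at 240° (eclipsed): H(0°)/H(0°) eclipsed 1.0; Et(120°)/CH3(120°) eclipsed 3.7; CN(240°)/I(240°) eclipsed 2.0 → 6.7 kcal/mol.
I at 300° (staggered): Et(120°)/CH3(180°) gauche 1.1; CN(240°)/I(300°) gauche 0.7; CN(240°)/CH3(180°) gauche 0.6 → 2.4 kcal/mol.
The minimum (1.7 kcal/mol) occurs with I at 60°.

60°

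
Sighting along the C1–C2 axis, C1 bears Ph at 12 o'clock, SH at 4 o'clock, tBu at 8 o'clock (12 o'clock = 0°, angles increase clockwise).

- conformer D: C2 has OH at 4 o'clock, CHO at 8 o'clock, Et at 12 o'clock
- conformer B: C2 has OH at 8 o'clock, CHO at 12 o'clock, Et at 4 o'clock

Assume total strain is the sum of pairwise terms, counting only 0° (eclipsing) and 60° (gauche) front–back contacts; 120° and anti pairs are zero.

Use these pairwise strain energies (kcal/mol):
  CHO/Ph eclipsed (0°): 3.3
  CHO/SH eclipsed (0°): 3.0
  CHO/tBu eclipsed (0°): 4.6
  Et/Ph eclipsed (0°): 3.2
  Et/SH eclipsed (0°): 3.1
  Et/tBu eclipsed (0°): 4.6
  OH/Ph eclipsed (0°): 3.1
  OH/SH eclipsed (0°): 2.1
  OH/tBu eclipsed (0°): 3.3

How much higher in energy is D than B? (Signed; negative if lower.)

D (eclipsed): Ph(0°)/Et(0°) eclipsed 3.2; SH(120°)/OH(120°) eclipsed 2.1; tBu(240°)/CHO(240°) eclipsed 4.6 → 9.9 kcal/mol.
B (eclipsed): Ph(0°)/CHO(0°) eclipsed 3.3; SH(120°)/Et(120°) eclipsed 3.1; tBu(240°)/OH(240°) eclipsed 3.3 → 9.7 kcal/mol.
E(D) − E(B) = 9.9 − 9.7 = +0.2 kcal/mol.

+0.2 kcal/mol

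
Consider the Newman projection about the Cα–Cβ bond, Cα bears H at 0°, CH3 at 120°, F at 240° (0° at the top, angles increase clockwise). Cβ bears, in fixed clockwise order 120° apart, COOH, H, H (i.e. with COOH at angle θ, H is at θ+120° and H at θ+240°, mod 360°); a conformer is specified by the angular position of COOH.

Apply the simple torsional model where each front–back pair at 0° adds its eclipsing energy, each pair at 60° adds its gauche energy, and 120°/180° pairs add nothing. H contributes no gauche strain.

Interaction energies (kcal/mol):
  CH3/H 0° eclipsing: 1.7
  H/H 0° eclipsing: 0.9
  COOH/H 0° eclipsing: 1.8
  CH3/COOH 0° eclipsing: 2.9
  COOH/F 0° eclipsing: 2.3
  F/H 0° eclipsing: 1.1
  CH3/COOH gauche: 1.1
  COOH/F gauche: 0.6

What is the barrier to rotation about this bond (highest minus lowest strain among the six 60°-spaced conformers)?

4.3 kcal/mol

COOH at 0° (eclipsed): H(0°)/COOH(0°) eclipsed 1.8; CH3(120°)/H(120°) eclipsed 1.7; F(240°)/H(240°) eclipsed 1.1 → 4.6 kcal/mol.
COOH at 60° (staggered): CH3(120°)/COOH(60°) gauche 1.1 → 1.1 kcal/mol.
COOH at 120° (eclipsed): H(0°)/H(0°) eclipsed 0.9; CH3(120°)/COOH(120°) eclipsed 2.9; F(240°)/H(240°) eclipsed 1.1 → 4.9 kcal/mol.
COOH at 180° (staggered): CH3(120°)/COOH(180°) gauche 1.1; F(240°)/COOH(180°) gauche 0.6 → 1.7 kcal/mol.
COOH at 240° (eclipsed): H(0°)/H(0°) eclipsed 0.9; CH3(120°)/H(120°) eclipsed 1.7; F(240°)/COOH(240°) eclipsed 2.3 → 4.9 kcal/mol.
COOH at 300° (staggered): F(240°)/COOH(300°) gauche 0.6 → 0.6 kcal/mol.
Max at 120° (4.9 kcal/mol), min at 300° (0.6 kcal/mol); barrier = 4.3 kcal/mol.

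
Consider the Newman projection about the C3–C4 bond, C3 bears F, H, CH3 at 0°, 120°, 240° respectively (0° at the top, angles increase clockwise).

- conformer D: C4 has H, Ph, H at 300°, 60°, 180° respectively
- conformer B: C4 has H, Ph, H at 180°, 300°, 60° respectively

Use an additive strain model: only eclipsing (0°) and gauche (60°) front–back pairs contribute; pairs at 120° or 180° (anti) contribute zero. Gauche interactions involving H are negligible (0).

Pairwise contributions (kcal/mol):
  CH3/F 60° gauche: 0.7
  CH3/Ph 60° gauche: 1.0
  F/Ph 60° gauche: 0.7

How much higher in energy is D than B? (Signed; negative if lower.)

D is staggered. F at 0° is gauche with Ph at 60° (0.7). Total 0.7 kcal/mol.
B is staggered. F at 0° is gauche with Ph at 300° (0.7); CH3 at 240° is gauche with Ph at 300° (1.0). Total 1.7 kcal/mol.
E(D) − E(B) = 0.7 − 1.7 = -1.0 kcal/mol.

-1.0 kcal/mol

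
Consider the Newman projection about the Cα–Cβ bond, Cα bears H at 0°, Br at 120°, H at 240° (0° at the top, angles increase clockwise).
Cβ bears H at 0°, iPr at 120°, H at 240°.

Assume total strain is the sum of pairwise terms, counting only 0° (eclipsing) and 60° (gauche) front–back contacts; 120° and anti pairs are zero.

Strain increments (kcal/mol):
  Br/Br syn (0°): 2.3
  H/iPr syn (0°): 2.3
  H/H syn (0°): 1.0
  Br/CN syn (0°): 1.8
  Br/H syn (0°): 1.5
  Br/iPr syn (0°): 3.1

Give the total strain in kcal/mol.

This conformer (eclipsed): H–H eclipsed, Br–iPr eclipsed, H–H eclipsed; 1.0 + 3.1 + 1.0 = 5.1 kcal/mol.

5.1 kcal/mol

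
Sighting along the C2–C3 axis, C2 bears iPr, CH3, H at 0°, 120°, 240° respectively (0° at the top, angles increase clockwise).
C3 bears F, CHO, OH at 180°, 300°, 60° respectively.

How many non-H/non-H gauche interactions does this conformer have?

4

Non-H gauche pairs: iPr(0°)/CHO(300°); iPr(0°)/OH(60°); CH3(120°)/F(180°); CH3(120°)/OH(60°) — 4 interactions.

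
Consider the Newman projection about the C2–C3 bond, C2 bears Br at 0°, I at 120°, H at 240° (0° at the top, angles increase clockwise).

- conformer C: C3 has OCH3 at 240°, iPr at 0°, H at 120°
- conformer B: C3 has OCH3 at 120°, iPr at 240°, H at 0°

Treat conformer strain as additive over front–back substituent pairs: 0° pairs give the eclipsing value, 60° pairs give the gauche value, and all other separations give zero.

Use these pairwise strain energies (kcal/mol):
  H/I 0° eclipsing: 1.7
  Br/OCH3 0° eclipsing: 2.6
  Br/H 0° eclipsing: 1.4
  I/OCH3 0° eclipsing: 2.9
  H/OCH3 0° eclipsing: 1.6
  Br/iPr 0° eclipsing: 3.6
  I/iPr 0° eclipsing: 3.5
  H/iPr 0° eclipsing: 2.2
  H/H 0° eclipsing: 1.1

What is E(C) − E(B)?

C (eclipsed): Br(0°)/iPr(0°) eclipsed 3.6; I(120°)/H(120°) eclipsed 1.7; H(240°)/OCH3(240°) eclipsed 1.6 → 6.9 kcal/mol.
B (eclipsed): Br(0°)/H(0°) eclipsed 1.4; I(120°)/OCH3(120°) eclipsed 2.9; H(240°)/iPr(240°) eclipsed 2.2 → 6.5 kcal/mol.
E(C) − E(B) = 6.9 − 6.5 = +0.4 kcal/mol.

+0.4 kcal/mol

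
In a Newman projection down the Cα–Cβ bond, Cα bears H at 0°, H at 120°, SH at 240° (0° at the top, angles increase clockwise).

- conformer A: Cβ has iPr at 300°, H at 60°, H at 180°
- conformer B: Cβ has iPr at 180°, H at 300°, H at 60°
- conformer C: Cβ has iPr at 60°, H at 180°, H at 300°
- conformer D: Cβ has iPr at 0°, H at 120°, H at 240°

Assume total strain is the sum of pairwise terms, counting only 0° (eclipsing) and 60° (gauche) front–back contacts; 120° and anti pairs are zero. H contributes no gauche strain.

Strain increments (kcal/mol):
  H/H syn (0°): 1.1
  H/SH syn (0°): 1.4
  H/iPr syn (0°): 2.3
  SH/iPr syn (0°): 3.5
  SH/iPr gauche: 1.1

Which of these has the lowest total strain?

A (staggered): SH(240°)/iPr(300°) gauche 1.1 → 1.1 kcal/mol.
B (staggered): SH(240°)/iPr(180°) gauche 1.1 → 1.1 kcal/mol.
C (staggered): no non-H gauche contacts → 0.0 kcal/mol.
D (eclipsed): H(0°)/iPr(0°) eclipsed 2.3; H(120°)/H(120°) eclipsed 1.1; SH(240°)/H(240°) eclipsed 1.4 → 4.8 kcal/mol.
C has the lowest total (0.0 kcal/mol).

C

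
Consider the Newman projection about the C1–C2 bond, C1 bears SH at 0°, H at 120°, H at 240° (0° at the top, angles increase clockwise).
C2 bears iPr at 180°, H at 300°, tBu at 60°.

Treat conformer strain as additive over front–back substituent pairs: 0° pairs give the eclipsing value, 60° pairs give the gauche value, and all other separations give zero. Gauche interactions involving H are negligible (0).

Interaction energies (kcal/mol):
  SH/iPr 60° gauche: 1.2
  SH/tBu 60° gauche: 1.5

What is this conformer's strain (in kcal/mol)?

This conformer (staggered): SH(0°)/tBu(60°) gauche 1.5 → 1.5 kcal/mol.

1.5 kcal/mol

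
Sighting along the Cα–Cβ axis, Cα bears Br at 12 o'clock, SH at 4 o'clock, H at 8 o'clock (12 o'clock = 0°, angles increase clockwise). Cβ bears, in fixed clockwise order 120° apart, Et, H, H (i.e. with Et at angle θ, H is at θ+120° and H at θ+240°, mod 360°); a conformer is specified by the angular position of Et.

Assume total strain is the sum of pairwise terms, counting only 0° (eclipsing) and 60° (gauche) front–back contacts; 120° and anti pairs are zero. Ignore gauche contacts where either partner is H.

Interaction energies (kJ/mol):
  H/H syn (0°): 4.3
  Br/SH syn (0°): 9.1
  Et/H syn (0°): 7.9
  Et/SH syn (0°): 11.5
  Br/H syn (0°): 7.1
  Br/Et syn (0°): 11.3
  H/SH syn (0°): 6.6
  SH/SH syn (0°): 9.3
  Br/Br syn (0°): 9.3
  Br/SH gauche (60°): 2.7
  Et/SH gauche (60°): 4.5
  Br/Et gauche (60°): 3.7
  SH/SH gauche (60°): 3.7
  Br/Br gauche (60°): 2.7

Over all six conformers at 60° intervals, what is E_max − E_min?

Et at 0° (eclipsed): Br–Et eclipsed, SH–H eclipsed, H–H eclipsed; 11.3 + 6.6 + 4.3 = 22.2 kJ/mol.
Et at 60° (staggered): Br–Et gauche, SH–Et gauche; 3.7 + 4.5 = 8.2 kJ/mol.
Et at 120° (eclipsed): Br–H eclipsed, SH–Et eclipsed, H–H eclipsed; 7.1 + 11.5 + 4.3 = 22.9 kJ/mol.
Et at 180° (staggered): SH–Et gauche; 4.5 = 4.5 kJ/mol.
Et at 240° (eclipsed): Br–H eclipsed, SH–H eclipsed, H–Et eclipsed; 7.1 + 6.6 + 7.9 = 21.6 kJ/mol.
Et at 300° (staggered): Br–Et gauche; 3.7 = 3.7 kJ/mol.
Max at 120° (22.9 kJ/mol), min at 300° (3.7 kJ/mol); barrier = 19.2 kJ/mol.

19.2 kJ/mol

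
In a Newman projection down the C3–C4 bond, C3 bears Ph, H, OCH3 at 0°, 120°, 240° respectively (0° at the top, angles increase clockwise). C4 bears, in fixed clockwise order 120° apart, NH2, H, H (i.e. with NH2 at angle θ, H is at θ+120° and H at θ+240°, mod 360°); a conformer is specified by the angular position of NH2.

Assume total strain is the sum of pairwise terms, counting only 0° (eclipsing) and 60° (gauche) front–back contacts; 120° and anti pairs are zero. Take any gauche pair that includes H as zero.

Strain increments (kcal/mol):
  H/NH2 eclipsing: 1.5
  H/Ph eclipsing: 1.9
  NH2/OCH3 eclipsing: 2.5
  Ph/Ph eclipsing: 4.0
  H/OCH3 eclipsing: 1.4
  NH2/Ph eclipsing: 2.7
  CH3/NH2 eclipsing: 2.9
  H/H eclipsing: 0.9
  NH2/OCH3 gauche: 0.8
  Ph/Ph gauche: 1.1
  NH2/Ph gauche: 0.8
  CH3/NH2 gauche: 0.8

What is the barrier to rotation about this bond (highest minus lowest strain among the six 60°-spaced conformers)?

NH2 at 0° (eclipsed): Ph(0°)/NH2(0°) eclipsed 2.7; H(120°)/H(120°) eclipsed 0.9; OCH3(240°)/H(240°) eclipsed 1.4 → 5.0 kcal/mol.
NH2 at 60° (staggered): Ph(0°)/NH2(60°) gauche 0.8 → 0.8 kcal/mol.
NH2 at 120° (eclipsed): Ph(0°)/H(0°) eclipsed 1.9; H(120°)/NH2(120°) eclipsed 1.5; OCH3(240°)/H(240°) eclipsed 1.4 → 4.8 kcal/mol.
NH2 at 180° (staggered): OCH3(240°)/NH2(180°) gauche 0.8 → 0.8 kcal/mol.
NH2 at 240° (eclipsed): Ph(0°)/H(0°) eclipsed 1.9; H(120°)/H(120°) eclipsed 0.9; OCH3(240°)/NH2(240°) eclipsed 2.5 → 5.3 kcal/mol.
NH2 at 300° (staggered): Ph(0°)/NH2(300°) gauche 0.8; OCH3(240°)/NH2(300°) gauche 0.8 → 1.6 kcal/mol.
Max at 240° (5.3 kcal/mol), min at 60° (0.8 kcal/mol); barrier = 4.5 kcal/mol.

4.5 kcal/mol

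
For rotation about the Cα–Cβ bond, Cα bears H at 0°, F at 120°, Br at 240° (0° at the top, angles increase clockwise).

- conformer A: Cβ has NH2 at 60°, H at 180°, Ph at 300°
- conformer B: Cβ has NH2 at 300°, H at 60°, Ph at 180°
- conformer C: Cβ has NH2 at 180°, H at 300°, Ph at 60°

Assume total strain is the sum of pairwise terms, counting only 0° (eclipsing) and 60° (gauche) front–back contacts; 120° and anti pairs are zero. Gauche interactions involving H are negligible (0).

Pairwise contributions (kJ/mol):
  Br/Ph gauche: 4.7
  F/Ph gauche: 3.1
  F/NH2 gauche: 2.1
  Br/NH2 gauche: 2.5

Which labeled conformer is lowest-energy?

A

A is staggered. F at 120° is gauche with NH2 at 60° (2.1); Br at 240° is gauche with Ph at 300° (4.7). Total 6.8 kJ/mol.
B is staggered. F at 120° is gauche with Ph at 180° (3.1); Br at 240° is gauche with NH2 at 300° (2.5); Br at 240° is gauche with Ph at 180° (4.7). Total 10.3 kJ/mol.
C is staggered. F at 120° is gauche with NH2 at 180° (2.1); F at 120° is gauche with Ph at 60° (3.1); Br at 240° is gauche with NH2 at 180° (2.5). Total 7.7 kJ/mol.
A has the lowest total (6.8 kJ/mol).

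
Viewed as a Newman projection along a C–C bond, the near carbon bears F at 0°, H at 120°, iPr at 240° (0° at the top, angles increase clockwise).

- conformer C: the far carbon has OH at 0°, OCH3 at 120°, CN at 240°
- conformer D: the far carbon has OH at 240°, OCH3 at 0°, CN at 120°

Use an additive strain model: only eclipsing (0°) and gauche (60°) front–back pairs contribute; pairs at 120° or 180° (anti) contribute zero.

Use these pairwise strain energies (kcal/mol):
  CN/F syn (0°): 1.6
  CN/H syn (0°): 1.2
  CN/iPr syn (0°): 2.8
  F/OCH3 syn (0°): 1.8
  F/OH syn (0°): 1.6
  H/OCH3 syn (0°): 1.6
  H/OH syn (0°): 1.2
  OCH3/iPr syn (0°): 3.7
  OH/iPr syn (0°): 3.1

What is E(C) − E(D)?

-0.1 kcal/mol

C is eclipsed. F at 0° is eclipsed with OH at 0° (1.6); H at 120° is eclipsed with OCH3 at 120° (1.6); iPr at 240° is eclipsed with CN at 240° (2.8). Total 6.0 kcal/mol.
D is eclipsed. F at 0° is eclipsed with OCH3 at 0° (1.8); H at 120° is eclipsed with CN at 120° (1.2); iPr at 240° is eclipsed with OH at 240° (3.1). Total 6.1 kcal/mol.
E(C) − E(D) = 6.0 − 6.1 = -0.1 kcal/mol.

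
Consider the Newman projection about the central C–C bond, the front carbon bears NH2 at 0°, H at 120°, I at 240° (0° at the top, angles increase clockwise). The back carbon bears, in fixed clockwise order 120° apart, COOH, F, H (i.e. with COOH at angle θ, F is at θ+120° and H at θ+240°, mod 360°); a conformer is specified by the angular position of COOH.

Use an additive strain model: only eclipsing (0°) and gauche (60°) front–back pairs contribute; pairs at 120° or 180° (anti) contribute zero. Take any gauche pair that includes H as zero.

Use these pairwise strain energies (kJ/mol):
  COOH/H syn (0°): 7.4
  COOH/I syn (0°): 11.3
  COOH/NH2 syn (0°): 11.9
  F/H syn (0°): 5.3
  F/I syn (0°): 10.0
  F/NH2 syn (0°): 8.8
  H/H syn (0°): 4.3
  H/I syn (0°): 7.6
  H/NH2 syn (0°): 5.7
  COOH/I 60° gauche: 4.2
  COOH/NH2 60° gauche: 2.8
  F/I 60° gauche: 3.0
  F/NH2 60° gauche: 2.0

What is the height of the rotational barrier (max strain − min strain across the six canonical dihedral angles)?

COOH at 0° is eclipsed. NH2 at 0° is eclipsed with COOH at 0° (11.9); H at 120° is eclipsed with F at 120° (5.3); I at 240° is eclipsed with H at 240° (7.6). Total 24.8 kJ/mol.
COOH at 60° is staggered. NH2 at 0° is gauche with COOH at 60° (2.8); I at 240° is gauche with F at 180° (3.0). Total 5.8 kJ/mol.
COOH at 120° is eclipsed. NH2 at 0° is eclipsed with H at 0° (5.7); H at 120° is eclipsed with COOH at 120° (7.4); I at 240° is eclipsed with F at 240° (10.0). Total 23.1 kJ/mol.
COOH at 180° is staggered. NH2 at 0° is gauche with F at 300° (2.0); I at 240° is gauche with COOH at 180° (4.2); I at 240° is gauche with F at 300° (3.0). Total 9.2 kJ/mol.
COOH at 240° is eclipsed. NH2 at 0° is eclipsed with F at 0° (8.8); H at 120° is eclipsed with H at 120° (4.3); I at 240° is eclipsed with COOH at 240° (11.3). Total 24.4 kJ/mol.
COOH at 300° is staggered. NH2 at 0° is gauche with COOH at 300° (2.8); NH2 at 0° is gauche with F at 60° (2.0); I at 240° is gauche with COOH at 300° (4.2). Total 9.0 kJ/mol.
Max at 0° (24.8 kJ/mol), min at 60° (5.8 kJ/mol); barrier = 19.0 kJ/mol.

19.0 kJ/mol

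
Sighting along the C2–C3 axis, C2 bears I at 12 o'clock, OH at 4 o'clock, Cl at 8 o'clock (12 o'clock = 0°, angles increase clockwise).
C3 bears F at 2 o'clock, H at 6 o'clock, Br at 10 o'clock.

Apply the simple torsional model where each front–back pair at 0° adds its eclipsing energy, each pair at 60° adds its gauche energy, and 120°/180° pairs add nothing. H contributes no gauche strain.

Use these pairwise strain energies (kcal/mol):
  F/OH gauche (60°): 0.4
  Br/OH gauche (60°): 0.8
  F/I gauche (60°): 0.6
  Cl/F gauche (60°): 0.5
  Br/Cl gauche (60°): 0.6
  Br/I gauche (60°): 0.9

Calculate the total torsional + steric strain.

2.5 kcal/mol

This conformer (staggered): I(0°)/F(60°) gauche 0.6; I(0°)/Br(300°) gauche 0.9; OH(120°)/F(60°) gauche 0.4; Cl(240°)/Br(300°) gauche 0.6 → 2.5 kcal/mol.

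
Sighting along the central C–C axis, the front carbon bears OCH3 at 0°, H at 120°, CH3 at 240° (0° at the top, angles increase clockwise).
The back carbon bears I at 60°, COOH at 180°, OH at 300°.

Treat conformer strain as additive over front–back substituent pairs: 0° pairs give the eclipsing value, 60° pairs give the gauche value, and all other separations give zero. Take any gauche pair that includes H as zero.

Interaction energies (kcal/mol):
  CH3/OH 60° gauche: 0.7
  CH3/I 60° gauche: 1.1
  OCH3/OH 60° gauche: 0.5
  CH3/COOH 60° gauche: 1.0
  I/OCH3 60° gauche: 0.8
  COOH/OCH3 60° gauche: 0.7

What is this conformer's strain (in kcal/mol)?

3.0 kcal/mol

This conformer (staggered): OCH3(0°)/I(60°) gauche 0.8; OCH3(0°)/OH(300°) gauche 0.5; CH3(240°)/COOH(180°) gauche 1.0; CH3(240°)/OH(300°) gauche 0.7 → 3.0 kcal/mol.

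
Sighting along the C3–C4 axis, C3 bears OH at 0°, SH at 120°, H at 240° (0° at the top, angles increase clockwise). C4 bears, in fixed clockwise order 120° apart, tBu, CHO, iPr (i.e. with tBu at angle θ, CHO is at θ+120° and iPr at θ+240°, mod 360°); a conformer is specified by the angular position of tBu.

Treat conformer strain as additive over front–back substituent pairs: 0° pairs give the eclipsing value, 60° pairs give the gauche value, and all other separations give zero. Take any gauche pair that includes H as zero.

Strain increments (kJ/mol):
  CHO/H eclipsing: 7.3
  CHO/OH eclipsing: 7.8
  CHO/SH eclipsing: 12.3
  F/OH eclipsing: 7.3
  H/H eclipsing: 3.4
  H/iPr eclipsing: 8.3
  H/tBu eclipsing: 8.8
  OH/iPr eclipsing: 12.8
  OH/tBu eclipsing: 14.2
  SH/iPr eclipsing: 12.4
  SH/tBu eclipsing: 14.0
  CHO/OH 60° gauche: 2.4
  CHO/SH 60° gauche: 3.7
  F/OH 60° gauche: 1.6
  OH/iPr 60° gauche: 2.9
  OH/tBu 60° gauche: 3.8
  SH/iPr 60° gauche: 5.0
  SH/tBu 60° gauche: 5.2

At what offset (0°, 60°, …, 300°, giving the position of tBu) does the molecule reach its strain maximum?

tBu at 0° (eclipsed): OH–tBu eclipsed, SH–CHO eclipsed, H–iPr eclipsed; 14.2 + 12.3 + 8.3 = 34.8 kJ/mol.
tBu at 60° (staggered): OH–tBu gauche, OH–iPr gauche, SH–tBu gauche, SH–CHO gauche; 3.8 + 2.9 + 5.2 + 3.7 = 15.6 kJ/mol.
tBu at 120° (eclipsed): OH–iPr eclipsed, SH–tBu eclipsed, H–CHO eclipsed; 12.8 + 14.0 + 7.3 = 34.1 kJ/mol.
tBu at 180° (staggered): OH–CHO gauche, OH–iPr gauche, SH–tBu gauche, SH–iPr gauche; 2.4 + 2.9 + 5.2 + 5.0 = 15.5 kJ/mol.
tBu at 240° (eclipsed): OH–CHO eclipsed, SH–iPr eclipsed, H–tBu eclipsed; 7.8 + 12.4 + 8.8 = 29.0 kJ/mol.
tBu at 300° (staggered): OH–tBu gauche, OH–CHO gauche, SH–CHO gauche, SH–iPr gauche; 3.8 + 2.4 + 3.7 + 5.0 = 14.9 kJ/mol.
The maximum (34.8 kJ/mol) occurs with tBu at 0°.

0°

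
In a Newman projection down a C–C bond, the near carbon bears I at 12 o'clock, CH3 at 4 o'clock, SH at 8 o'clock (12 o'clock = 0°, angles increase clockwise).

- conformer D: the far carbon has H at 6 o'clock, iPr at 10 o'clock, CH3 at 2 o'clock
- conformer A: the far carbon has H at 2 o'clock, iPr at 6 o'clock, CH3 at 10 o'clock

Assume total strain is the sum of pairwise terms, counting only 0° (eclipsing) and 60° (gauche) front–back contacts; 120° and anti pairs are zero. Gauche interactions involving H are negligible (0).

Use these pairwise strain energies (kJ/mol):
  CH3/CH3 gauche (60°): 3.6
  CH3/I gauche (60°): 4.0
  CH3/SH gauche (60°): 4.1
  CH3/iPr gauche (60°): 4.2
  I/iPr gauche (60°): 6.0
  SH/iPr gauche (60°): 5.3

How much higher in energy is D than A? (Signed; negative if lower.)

D (staggered): I(0°)/iPr(300°) gauche 6.0; I(0°)/CH3(60°) gauche 4.0; CH3(120°)/CH3(60°) gauche 3.6; SH(240°)/iPr(300°) gauche 5.3 → 18.9 kJ/mol.
A (staggered): I(0°)/CH3(300°) gauche 4.0; CH3(120°)/iPr(180°) gauche 4.2; SH(240°)/iPr(180°) gauche 5.3; SH(240°)/CH3(300°) gauche 4.1 → 17.6 kJ/mol.
E(D) − E(A) = 18.9 − 17.6 = +1.3 kJ/mol.

+1.3 kJ/mol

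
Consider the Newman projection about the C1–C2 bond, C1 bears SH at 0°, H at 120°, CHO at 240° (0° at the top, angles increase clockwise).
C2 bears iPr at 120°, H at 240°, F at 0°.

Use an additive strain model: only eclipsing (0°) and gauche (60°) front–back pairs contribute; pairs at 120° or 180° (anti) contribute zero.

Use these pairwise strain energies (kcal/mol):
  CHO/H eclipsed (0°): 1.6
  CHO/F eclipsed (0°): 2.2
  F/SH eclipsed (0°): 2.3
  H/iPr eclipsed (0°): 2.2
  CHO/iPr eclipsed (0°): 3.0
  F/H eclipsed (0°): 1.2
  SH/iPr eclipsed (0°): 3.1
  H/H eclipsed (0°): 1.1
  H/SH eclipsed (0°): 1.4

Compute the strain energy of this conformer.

6.1 kcal/mol

This conformer (eclipsed): SH(0°)/F(0°) eclipsed 2.3; H(120°)/iPr(120°) eclipsed 2.2; CHO(240°)/H(240°) eclipsed 1.6 → 6.1 kcal/mol.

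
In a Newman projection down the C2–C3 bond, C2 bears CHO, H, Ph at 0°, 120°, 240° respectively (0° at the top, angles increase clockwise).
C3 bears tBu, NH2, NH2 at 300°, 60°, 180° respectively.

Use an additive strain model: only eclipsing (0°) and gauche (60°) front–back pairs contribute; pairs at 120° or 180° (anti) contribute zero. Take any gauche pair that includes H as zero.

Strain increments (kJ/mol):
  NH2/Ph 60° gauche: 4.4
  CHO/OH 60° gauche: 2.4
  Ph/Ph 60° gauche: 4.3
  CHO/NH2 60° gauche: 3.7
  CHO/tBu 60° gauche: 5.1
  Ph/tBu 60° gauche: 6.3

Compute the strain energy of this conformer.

This conformer (staggered): CHO–tBu gauche, CHO–NH2 gauche, Ph–tBu gauche, Ph–NH2 gauche; 5.1 + 3.7 + 6.3 + 4.4 = 19.5 kJ/mol.

19.5 kJ/mol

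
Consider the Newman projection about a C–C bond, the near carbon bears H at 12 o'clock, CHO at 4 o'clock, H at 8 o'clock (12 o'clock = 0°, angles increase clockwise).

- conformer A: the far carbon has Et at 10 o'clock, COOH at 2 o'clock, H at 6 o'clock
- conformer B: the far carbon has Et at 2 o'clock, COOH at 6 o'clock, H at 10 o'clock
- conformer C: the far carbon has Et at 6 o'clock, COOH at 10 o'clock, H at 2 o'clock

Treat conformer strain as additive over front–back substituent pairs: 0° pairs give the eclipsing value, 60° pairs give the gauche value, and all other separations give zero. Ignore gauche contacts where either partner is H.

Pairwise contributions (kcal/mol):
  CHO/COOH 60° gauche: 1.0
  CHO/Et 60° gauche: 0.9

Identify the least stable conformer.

B

A is staggered. CHO at 120° is gauche with COOH at 60° (1.0). Total 1.0 kcal/mol.
B is staggered. CHO at 120° is gauche with Et at 60° (0.9); CHO at 120° is gauche with COOH at 180° (1.0). Total 1.9 kcal/mol.
C is staggered. CHO at 120° is gauche with Et at 180° (0.9). Total 0.9 kcal/mol.
B has the highest total (1.9 kcal/mol).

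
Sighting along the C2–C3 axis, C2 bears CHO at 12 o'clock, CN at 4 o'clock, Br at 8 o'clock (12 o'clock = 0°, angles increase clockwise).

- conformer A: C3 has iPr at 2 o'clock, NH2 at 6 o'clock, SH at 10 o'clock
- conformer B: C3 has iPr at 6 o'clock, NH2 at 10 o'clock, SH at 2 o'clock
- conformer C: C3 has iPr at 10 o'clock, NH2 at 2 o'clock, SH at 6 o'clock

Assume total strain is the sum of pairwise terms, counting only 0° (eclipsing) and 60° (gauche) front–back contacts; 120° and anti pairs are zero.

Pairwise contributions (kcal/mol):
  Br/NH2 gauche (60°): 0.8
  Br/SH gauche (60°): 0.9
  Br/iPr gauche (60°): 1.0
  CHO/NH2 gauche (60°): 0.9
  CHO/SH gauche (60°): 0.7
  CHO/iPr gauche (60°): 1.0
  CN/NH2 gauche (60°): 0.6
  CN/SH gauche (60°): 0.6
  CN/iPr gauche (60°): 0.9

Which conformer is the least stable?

C

A is staggered. CHO at 0° is gauche with iPr at 60° (1.0); CHO at 0° is gauche with SH at 300° (0.7); CN at 120° is gauche with iPr at 60° (0.9); CN at 120° is gauche with NH2 at 180° (0.6); Br at 240° is gauche with NH2 at 180° (0.8); Br at 240° is gauche with SH at 300° (0.9). Total 4.9 kcal/mol.
B is staggered. CHO at 0° is gauche with NH2 at 300° (0.9); CHO at 0° is gauche with SH at 60° (0.7); CN at 120° is gauche with iPr at 180° (0.9); CN at 120° is gauche with SH at 60° (0.6); Br at 240° is gauche with iPr at 180° (1.0); Br at 240° is gauche with NH2 at 300° (0.8). Total 4.9 kcal/mol.
C is staggered. CHO at 0° is gauche with iPr at 300° (1.0); CHO at 0° is gauche with NH2 at 60° (0.9); CN at 120° is gauche with NH2 at 60° (0.6); CN at 120° is gauche with SH at 180° (0.6); Br at 240° is gauche with iPr at 300° (1.0); Br at 240° is gauche with SH at 180° (0.9). Total 5.0 kcal/mol.
C has the highest total (5.0 kcal/mol).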